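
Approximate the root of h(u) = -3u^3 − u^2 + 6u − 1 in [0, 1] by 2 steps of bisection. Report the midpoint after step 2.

0.25

h(0.5) = 1.375 > 0, so the root lies in [0, 0.5]
h(0.25) = 0.390625 > 0, so the root lies in [0, 0.25]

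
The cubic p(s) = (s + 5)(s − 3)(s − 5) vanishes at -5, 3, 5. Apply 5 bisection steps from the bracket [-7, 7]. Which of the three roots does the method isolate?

p(0) = 75 > 0, so the root lies in [-7, 0]
p(-3.5) = 82.875 > 0, so the root lies in [-7, -3.5]
p(-5.25) = -21.140625 < 0, so the root lies in [-5.25, -3.5]
p(-4.375) = 43.2129 > 0, so the root lies in [-5.25, -4.375]
p(-4.8125) = 14.3738 > 0, so the root lies in [-5.25, -4.8125]

-5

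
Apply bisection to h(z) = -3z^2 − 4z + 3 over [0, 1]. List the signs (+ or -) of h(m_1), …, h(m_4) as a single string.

h(0.5) = 0.25 > 0, so the root lies in [0.5, 1]
h(0.75) = -1.6875 < 0, so the root lies in [0.5, 0.75]
h(0.625) = -0.671875 < 0, so the root lies in [0.5, 0.625]
h(0.5625) = -0.1992 < 0, so the root lies in [0.5, 0.5625]

+---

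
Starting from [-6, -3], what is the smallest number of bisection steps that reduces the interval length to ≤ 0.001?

12

Width after n steps is 3/2^n. Need 2^n ≥ 3/0.001 = 3000.
2^11 = 2048 < 3000 ≤ 2^12 = 4096, so n = 12.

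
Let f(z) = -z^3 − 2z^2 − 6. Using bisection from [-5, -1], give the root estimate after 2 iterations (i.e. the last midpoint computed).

-2

z = -3 gives f = 3, positive; keep [-3, -1]
z = -2 gives f = -6, negative; keep [-3, -2]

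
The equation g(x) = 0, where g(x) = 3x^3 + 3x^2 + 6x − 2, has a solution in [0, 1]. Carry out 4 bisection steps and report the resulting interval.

m = 0.5, g(m) = 2.125 (+); new bracket [0, 0.5]
m = 0.25, g(m) = -0.265625 (−); new bracket [0.25, 0.5]
m = 0.375, g(m) = 0.830078 (+); new bracket [0.25, 0.375]
m = 0.3125, g(m) = 0.2595 (+); new bracket [0.25, 0.3125]

[0.25, 0.3125]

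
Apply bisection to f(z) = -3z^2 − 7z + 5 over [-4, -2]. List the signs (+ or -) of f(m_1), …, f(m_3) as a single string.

m = -3, f(m) = -1 (−); new bracket [-3, -2]
m = -2.5, f(m) = 3.75 (+); new bracket [-3, -2.5]
m = -2.75, f(m) = 1.5625 (+); new bracket [-3, -2.75]

-++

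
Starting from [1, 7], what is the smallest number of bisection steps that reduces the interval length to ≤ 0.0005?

14

Width after n steps is 6/2^n. Need 2^n ≥ 6/0.0005 = 12000.
2^13 = 8192 < 12000 ≤ 2^14 = 16384, so n = 14.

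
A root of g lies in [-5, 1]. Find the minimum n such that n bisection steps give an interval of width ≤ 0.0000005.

24

Width after n steps is 6/2^n. Need 2^n ≥ 6/0.0000005 = 12000000.
2^23 = 8388608 < 12000000 ≤ 2^24 = 16777216, so n = 24.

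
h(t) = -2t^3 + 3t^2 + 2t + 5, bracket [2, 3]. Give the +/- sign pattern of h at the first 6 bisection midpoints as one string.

m = 2.5, h(m) = -2.5 (−); new bracket [2, 2.5]
m = 2.25, h(m) = 1.90625 (+); new bracket [2.25, 2.5]
m = 2.375, h(m) = -0.121094 (−); new bracket [2.25, 2.375]
m = 2.3125, h(m) = 0.9351 (+); new bracket [2.3125, 2.375]
m = 2.34375, h(m) = 0.4178 (+); new bracket [2.34375, 2.375]
m = 2.359375, h(m) = 0.1511 (+); new bracket [2.359375, 2.375]

-+-+++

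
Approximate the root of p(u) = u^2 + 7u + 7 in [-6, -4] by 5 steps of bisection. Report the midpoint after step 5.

-5.8125

p(-5) = -3 < 0, so the root lies in [-6, -5]
p(-5.5) = -1.25 < 0, so the root lies in [-6, -5.5]
p(-5.75) = -0.1875 < 0, so the root lies in [-6, -5.75]
p(-5.875) = 0.3906 > 0, so the root lies in [-5.875, -5.75]
p(-5.8125) = 0.0977 > 0, so the root lies in [-5.8125, -5.75]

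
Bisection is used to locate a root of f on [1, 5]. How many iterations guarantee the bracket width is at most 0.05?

7

Width after n steps is 4/2^n. Need 2^n ≥ 4/0.05 = 80.
2^6 = 64 < 80 ≤ 2^7 = 128, so n = 7.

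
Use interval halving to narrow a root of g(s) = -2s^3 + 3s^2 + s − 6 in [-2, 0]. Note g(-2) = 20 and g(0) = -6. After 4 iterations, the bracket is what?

s = -1 gives g = -2, negative; keep [-2, -1]
s = -1.5 gives g = 6, positive; keep [-1.5, -1]
s = -1.25 gives g = 1.34375, positive; keep [-1.25, -1]
s = -1.125 gives g = -0.4805, negative; keep [-1.25, -1.125]

[-1.25, -1.125]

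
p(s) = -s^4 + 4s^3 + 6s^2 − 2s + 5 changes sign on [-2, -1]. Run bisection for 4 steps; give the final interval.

s = -1.5 gives p = 2.9375, positive; keep [-2, -1.5]
s = -1.75 gives p = -3.941406, negative; keep [-1.75, -1.5]
s = -1.625 gives p = -0.043213, negative; keep [-1.625, -1.5]
s = -1.5625 gives p = 1.5542, positive; keep [-1.625, -1.5625]

[-1.625, -1.5625]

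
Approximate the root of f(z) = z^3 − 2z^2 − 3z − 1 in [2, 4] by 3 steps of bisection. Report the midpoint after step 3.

f(3) = -1 < 0, so the root lies in [3, 4]
f(3.5) = 6.875 > 0, so the root lies in [3, 3.5]
f(3.25) = 2.453125 > 0, so the root lies in [3, 3.25]

3.25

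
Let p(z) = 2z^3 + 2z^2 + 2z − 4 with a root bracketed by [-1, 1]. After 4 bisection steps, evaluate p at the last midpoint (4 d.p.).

z = 0 gives p = -4, negative; keep [0, 1]
z = 0.5 gives p = -2.25, negative; keep [0.5, 1]
z = 0.75 gives p = -0.53125, negative; keep [0.75, 1]
z = 0.875 gives p = 0.6211, positive; keep [0.75, 0.875]

0.6211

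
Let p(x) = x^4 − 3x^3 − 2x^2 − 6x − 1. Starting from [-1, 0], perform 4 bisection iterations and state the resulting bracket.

[-0.1875, -0.125]

midpoint -0.5: p = 1.9375 > 0 → [-0.5, 0]
midpoint -0.25: p = 0.425781 > 0 → [-0.25, 0]
midpoint -0.125: p = -0.275146 < 0 → [-0.25, -0.125]
midpoint -0.1875: p = 0.0757 > 0 → [-0.1875, -0.125]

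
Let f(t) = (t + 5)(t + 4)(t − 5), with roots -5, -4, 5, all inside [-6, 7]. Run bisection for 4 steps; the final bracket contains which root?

5

f(0.5) = -111.375 < 0, so the root lies in [0.5, 7]
f(3.75) = -84.765625 < 0, so the root lies in [3.75, 7]
f(5.375) = 36.474609 > 0, so the root lies in [3.75, 5.375]
f(4.5625) = -35.822 < 0, so the root lies in [4.5625, 5.375]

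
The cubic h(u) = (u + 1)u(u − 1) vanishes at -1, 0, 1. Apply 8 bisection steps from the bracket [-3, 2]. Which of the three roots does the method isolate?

midpoint -0.5: h = 0.375 > 0 → [-3, -0.5]
midpoint -1.75: h = -3.609375 < 0 → [-1.75, -0.5]
midpoint -1.125: h = -0.298828 < 0 → [-1.125, -0.5]
midpoint -0.8125: h = 0.2761 > 0 → [-1.125, -0.8125]
midpoint -0.96875: h = 0.0596 > 0 → [-1.125, -0.96875]
midpoint -1.046875: h = -0.1004 < 0 → [-1.046875, -0.96875]
midpoint -1.0078125: h = -0.0158 < 0 → [-1.0078125, -0.96875]
midpoint -0.98828125: h = 0.023 > 0 → [-1.0078125, -0.98828125]

-1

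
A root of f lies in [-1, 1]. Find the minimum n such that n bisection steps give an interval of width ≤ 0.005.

9

Width after n steps is 2/2^n. Need 2^n ≥ 2/0.005 = 400.
2^8 = 256 < 400 ≤ 2^9 = 512, so n = 9.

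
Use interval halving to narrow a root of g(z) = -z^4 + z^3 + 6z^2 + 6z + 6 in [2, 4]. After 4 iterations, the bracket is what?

[3.375, 3.5]

midpoint 3: g = 24 > 0 → [3, 4]
midpoint 3.5: g = -6.6875 < 0 → [3, 3.5]
midpoint 3.25: g = 11.636719 > 0 → [3.25, 3.5]
midpoint 3.375: g = 3.2908 > 0 → [3.375, 3.5]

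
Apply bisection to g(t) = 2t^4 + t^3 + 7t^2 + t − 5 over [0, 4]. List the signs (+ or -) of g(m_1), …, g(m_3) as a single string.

m = 2, g(m) = 65 (+); new bracket [0, 2]
m = 1, g(m) = 6 (+); new bracket [0, 1]
m = 0.5, g(m) = -2.5 (−); new bracket [0.5, 1]

++-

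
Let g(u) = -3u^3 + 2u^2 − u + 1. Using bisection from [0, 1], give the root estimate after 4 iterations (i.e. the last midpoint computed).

m = 0.5, g(m) = 0.625 (+); new bracket [0.5, 1]
m = 0.75, g(m) = 0.109375 (+); new bracket [0.75, 1]
m = 0.875, g(m) = -0.353516 (−); new bracket [0.75, 0.875]
m = 0.8125, g(m) = -0.1013 (−); new bracket [0.75, 0.8125]

0.8125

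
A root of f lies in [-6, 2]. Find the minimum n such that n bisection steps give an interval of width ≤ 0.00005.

18

Width after n steps is 8/2^n. Need 2^n ≥ 8/0.00005 = 160000.
2^17 = 131072 < 160000 ≤ 2^18 = 262144, so n = 18.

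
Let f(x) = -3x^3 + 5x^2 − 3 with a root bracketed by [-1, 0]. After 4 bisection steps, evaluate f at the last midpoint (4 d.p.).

0.3381

x = -0.5 gives f = -1.375, negative; keep [-1, -0.5]
x = -0.75 gives f = 1.078125, positive; keep [-0.75, -0.5]
x = -0.625 gives f = -0.314453, negative; keep [-0.75, -0.625]
x = -0.6875 gives f = 0.3381, positive; keep [-0.6875, -0.625]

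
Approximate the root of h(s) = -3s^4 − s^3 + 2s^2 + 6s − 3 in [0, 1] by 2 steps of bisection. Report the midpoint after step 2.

midpoint 0.5: h = 0.1875 > 0 → [0, 0.5]
midpoint 0.25: h = -1.402344 < 0 → [0.25, 0.5]

0.25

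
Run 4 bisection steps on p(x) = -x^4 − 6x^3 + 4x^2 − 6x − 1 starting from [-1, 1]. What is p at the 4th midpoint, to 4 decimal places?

m = 0, p(m) = -1 (−); new bracket [-1, 0]
m = -0.5, p(m) = 3.6875 (+); new bracket [-0.5, 0]
m = -0.25, p(m) = 0.839844 (+); new bracket [-0.25, 0]
m = -0.125, p(m) = -0.176 (−); new bracket [-0.25, -0.125]

-0.1760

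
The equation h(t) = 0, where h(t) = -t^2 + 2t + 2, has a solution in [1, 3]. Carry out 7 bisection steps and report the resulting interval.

h(2) = 2 > 0, so the root lies in [2, 3]
h(2.5) = 0.75 > 0, so the root lies in [2.5, 3]
h(2.75) = -0.0625 < 0, so the root lies in [2.5, 2.75]
h(2.625) = 0.3594 > 0, so the root lies in [2.625, 2.75]
h(2.6875) = 0.1523 > 0, so the root lies in [2.6875, 2.75]
h(2.71875) = 0.0459 > 0, so the root lies in [2.71875, 2.75]
h(2.734375) = -0.0081 < 0, so the root lies in [2.71875, 2.734375]

[2.71875, 2.734375]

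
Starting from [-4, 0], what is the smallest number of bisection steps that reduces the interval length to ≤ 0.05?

Width after n steps is 4/2^n. Need 2^n ≥ 4/0.05 = 80.
2^6 = 64 < 80 ≤ 2^7 = 128, so n = 7.

7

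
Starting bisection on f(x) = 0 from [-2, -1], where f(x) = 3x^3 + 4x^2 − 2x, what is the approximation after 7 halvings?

m = -1.5, f(m) = 1.875 (+); new bracket [-2, -1.5]
m = -1.75, f(m) = -0.328125 (−); new bracket [-1.75, -1.5]
m = -1.625, f(m) = 0.939453 (+); new bracket [-1.75, -1.625]
m = -1.6875, f(m) = 0.3494 (+); new bracket [-1.75, -1.6875]
m = -1.71875, f(m) = 0.0218 (+); new bracket [-1.75, -1.71875]
m = -1.734375, f(m) = -0.1503 (−); new bracket [-1.734375, -1.71875]
m = -1.7265625, f(m) = -0.0635 (−); new bracket [-1.7265625, -1.71875]

-1.7265625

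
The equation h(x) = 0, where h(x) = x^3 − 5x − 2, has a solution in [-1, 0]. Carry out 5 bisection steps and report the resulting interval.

m = -0.5, h(m) = 0.375 (+); new bracket [-0.5, 0]
m = -0.25, h(m) = -0.765625 (−); new bracket [-0.5, -0.25]
m = -0.375, h(m) = -0.177734 (−); new bracket [-0.5, -0.375]
m = -0.4375, h(m) = 0.1038 (+); new bracket [-0.4375, -0.375]
m = -0.40625, h(m) = -0.0358 (−); new bracket [-0.4375, -0.40625]

[-0.4375, -0.40625]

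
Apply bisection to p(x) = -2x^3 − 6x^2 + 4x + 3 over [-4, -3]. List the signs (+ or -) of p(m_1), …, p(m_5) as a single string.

+---+

midpoint -3.5: p = 1.25 > 0 → [-3.5, -3]
midpoint -3.25: p = -4.71875 < 0 → [-3.5, -3.25]
midpoint -3.375: p = -1.957031 < 0 → [-3.5, -3.375]
midpoint -3.4375: p = -0.4106 < 0 → [-3.5, -3.4375]
midpoint -3.46875: p = 0.4052 > 0 → [-3.46875, -3.4375]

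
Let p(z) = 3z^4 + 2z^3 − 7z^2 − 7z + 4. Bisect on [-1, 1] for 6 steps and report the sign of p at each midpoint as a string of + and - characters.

+-++-+

z = 0 gives p = 4, positive; keep [0, 1]
z = 0.5 gives p = -0.8125, negative; keep [0, 0.5]
z = 0.25 gives p = 1.855469, positive; keep [0.25, 0.5]
z = 0.375 gives p = 0.5554, positive; keep [0.375, 0.5]
z = 0.4375 gives p = -0.125, negative; keep [0.375, 0.4375]
z = 0.40625 gives p = 0.2168, positive; keep [0.40625, 0.4375]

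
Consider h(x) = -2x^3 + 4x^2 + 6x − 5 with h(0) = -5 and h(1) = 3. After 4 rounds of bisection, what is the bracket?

midpoint 0.5: h = -1.25 < 0 → [0.5, 1]
midpoint 0.75: h = 0.90625 > 0 → [0.5, 0.75]
midpoint 0.625: h = -0.175781 < 0 → [0.625, 0.75]
midpoint 0.6875: h = 0.3657 > 0 → [0.625, 0.6875]

[0.625, 0.6875]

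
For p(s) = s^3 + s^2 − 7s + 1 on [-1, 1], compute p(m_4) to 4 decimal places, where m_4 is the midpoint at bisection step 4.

m = 0, p(m) = 1 (+); new bracket [0, 1]
m = 0.5, p(m) = -2.125 (−); new bracket [0, 0.5]
m = 0.25, p(m) = -0.671875 (−); new bracket [0, 0.25]
m = 0.125, p(m) = 0.1426 (+); new bracket [0.125, 0.25]

0.1426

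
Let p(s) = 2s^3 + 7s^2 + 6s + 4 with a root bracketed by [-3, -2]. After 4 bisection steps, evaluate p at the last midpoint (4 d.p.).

s = -2.5 gives p = 1.5, positive; keep [-3, -2.5]
s = -2.75 gives p = -1.15625, negative; keep [-2.75, -2.5]
s = -2.625 gives p = 0.308594, positive; keep [-2.75, -2.625]
s = -2.6875 gives p = -0.3882, negative; keep [-2.6875, -2.625]

-0.3882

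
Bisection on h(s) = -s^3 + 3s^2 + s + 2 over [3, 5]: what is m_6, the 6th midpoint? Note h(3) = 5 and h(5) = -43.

m = 4, h(m) = -10 (−); new bracket [3, 4]
m = 3.5, h(m) = -0.625 (−); new bracket [3, 3.5]
m = 3.25, h(m) = 2.609375 (+); new bracket [3.25, 3.5]
m = 3.375, h(m) = 1.1035 (+); new bracket [3.375, 3.5]
m = 3.4375, h(m) = 0.2678 (+); new bracket [3.4375, 3.5]
m = 3.46875, h(m) = -0.1714 (−); new bracket [3.4375, 3.46875]

3.46875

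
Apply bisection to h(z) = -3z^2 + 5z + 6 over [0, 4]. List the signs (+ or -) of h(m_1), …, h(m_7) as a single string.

+--++++

z = 2 gives h = 4, positive; keep [2, 4]
z = 3 gives h = -6, negative; keep [2, 3]
z = 2.5 gives h = -0.25, negative; keep [2, 2.5]
z = 2.25 gives h = 2.0625, positive; keep [2.25, 2.5]
z = 2.375 gives h = 0.9531, positive; keep [2.375, 2.5]
z = 2.4375 gives h = 0.3633, positive; keep [2.4375, 2.5]
z = 2.46875 gives h = 0.0596, positive; keep [2.46875, 2.5]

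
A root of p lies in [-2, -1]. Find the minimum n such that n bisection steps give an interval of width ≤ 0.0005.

Width after n steps is 1/2^n. Need 2^n ≥ 1/0.0005 = 2000.
2^10 = 1024 < 2000 ≤ 2^11 = 2048, so n = 11.

11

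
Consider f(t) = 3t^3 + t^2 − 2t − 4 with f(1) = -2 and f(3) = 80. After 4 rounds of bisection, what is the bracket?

[1.125, 1.25]

midpoint 2: f = 20 > 0 → [1, 2]
midpoint 1.5: f = 5.375 > 0 → [1, 1.5]
midpoint 1.25: f = 0.921875 > 0 → [1, 1.25]
midpoint 1.125: f = -0.7129 < 0 → [1.125, 1.25]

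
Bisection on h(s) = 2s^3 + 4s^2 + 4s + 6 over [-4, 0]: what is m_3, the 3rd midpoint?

-1.5

m = -2, h(m) = -2 (−); new bracket [-2, 0]
m = -1, h(m) = 4 (+); new bracket [-2, -1]
m = -1.5, h(m) = 2.25 (+); new bracket [-2, -1.5]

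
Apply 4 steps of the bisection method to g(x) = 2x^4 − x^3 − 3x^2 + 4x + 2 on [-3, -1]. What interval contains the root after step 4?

m = -2, g(m) = 22 (+); new bracket [-2, -1]
m = -1.5, g(m) = 2.75 (+); new bracket [-1.5, -1]
m = -1.25, g(m) = -0.851562 (−); new bracket [-1.5, -1.25]
m = -1.375, g(m) = 0.5767 (+); new bracket [-1.375, -1.25]

[-1.375, -1.25]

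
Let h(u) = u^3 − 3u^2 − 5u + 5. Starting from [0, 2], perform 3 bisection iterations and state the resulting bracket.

[0.5, 0.75]

u = 1 gives h = -2, negative; keep [0, 1]
u = 0.5 gives h = 1.875, positive; keep [0.5, 1]
u = 0.75 gives h = -0.015625, negative; keep [0.5, 0.75]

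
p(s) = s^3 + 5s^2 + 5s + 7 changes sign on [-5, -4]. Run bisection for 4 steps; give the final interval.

[-4.25, -4.1875]

p(-4.5) = -5.375 < 0, so the root lies in [-4.5, -4]
p(-4.25) = -0.703125 < 0, so the root lies in [-4.25, -4]
p(-4.125) = 1.263672 > 0, so the root lies in [-4.25, -4.125]
p(-4.1875) = 0.3098 > 0, so the root lies in [-4.25, -4.1875]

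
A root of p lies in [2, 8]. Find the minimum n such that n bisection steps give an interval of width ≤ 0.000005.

21

Width after n steps is 6/2^n. Need 2^n ≥ 6/0.000005 = 1200000.
2^20 = 1048576 < 1200000 ≤ 2^21 = 2097152, so n = 21.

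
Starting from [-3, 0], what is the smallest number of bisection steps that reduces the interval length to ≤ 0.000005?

20

Width after n steps is 3/2^n. Need 2^n ≥ 3/0.000005 = 600000.
2^19 = 524288 < 600000 ≤ 2^20 = 1048576, so n = 20.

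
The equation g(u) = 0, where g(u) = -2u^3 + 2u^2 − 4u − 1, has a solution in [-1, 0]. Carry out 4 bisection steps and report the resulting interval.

midpoint -0.5: g = 1.75 > 0 → [-0.5, 0]
midpoint -0.25: g = 0.15625 > 0 → [-0.25, 0]
midpoint -0.125: g = -0.464844 < 0 → [-0.25, -0.125]
midpoint -0.1875: g = -0.1665 < 0 → [-0.25, -0.1875]

[-0.25, -0.1875]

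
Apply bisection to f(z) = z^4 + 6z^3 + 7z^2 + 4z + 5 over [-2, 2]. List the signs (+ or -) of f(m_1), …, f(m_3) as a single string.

midpoint 0: f = 5 > 0 → [-2, 0]
midpoint -1: f = 3 > 0 → [-2, -1]
midpoint -1.5: f = -0.4375 < 0 → [-1.5, -1]

++-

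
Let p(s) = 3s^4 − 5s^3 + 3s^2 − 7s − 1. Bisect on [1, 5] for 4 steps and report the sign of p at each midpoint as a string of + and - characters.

++--

midpoint 3: p = 113 > 0 → [1, 3]
midpoint 2: p = 5 > 0 → [1, 2]
midpoint 1.5: p = -6.4375 < 0 → [1.5, 2]
midpoint 1.75: p = -2.7227 < 0 → [1.75, 2]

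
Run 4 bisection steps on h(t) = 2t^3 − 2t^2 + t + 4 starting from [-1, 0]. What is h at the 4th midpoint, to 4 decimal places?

h(-0.5) = 2.75 > 0, so the root lies in [-1, -0.5]
h(-0.75) = 1.28125 > 0, so the root lies in [-1, -0.75]
h(-0.875) = 0.253906 > 0, so the root lies in [-1, -0.875]
h(-0.9375) = -0.3433 < 0, so the root lies in [-0.9375, -0.875]

-0.3433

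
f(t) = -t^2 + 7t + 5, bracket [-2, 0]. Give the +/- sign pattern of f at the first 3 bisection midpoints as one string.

-+-

t = -1 gives f = -3, negative; keep [-1, 0]
t = -0.5 gives f = 1.25, positive; keep [-1, -0.5]
t = -0.75 gives f = -0.8125, negative; keep [-0.75, -0.5]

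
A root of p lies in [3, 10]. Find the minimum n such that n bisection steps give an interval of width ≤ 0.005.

11

Width after n steps is 7/2^n. Need 2^n ≥ 7/0.005 = 1400.
2^10 = 1024 < 1400 ≤ 2^11 = 2048, so n = 11.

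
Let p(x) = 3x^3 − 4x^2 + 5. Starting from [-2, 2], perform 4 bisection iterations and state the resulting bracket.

[-1, -0.75]

x = 0 gives p = 5, positive; keep [-2, 0]
x = -1 gives p = -2, negative; keep [-1, 0]
x = -0.5 gives p = 3.625, positive; keep [-1, -0.5]
x = -0.75 gives p = 1.4844, positive; keep [-1, -0.75]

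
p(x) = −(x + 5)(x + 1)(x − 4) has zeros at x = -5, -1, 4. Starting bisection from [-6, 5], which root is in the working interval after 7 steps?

midpoint -0.5: p = 10.125 > 0 → [-0.5, 5]
midpoint 2.25: p = 41.234375 > 0 → [2.25, 5]
midpoint 3.625: p = 14.958984 > 0 → [3.625, 5]
midpoint 4.3125: p = -15.4602 < 0 → [3.625, 4.3125]
midpoint 3.96875: p = 1.3926 > 0 → [3.96875, 4.3125]
midpoint 4.140625: p = -6.6078 < 0 → [3.96875, 4.140625]
midpoint 4.0546875: p = -2.503 < 0 → [3.96875, 4.0546875]

4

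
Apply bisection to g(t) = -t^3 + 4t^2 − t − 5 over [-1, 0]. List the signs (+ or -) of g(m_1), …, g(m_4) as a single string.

g(-0.5) = -3.375 < 0, so the root lies in [-1, -0.5]
g(-0.75) = -1.578125 < 0, so the root lies in [-1, -0.75]
g(-0.875) = -0.392578 < 0, so the root lies in [-1, -0.875]
g(-0.9375) = 0.2771 > 0, so the root lies in [-0.9375, -0.875]

---+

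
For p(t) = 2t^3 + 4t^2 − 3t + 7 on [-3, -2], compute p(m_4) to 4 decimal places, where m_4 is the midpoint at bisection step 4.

t = -2.5 gives p = 8.25, positive; keep [-3, -2.5]
t = -2.75 gives p = 3.90625, positive; keep [-3, -2.75]
t = -2.875 gives p = 1.160156, positive; keep [-3, -2.875]
t = -2.9375 gives p = -0.3667, negative; keep [-2.9375, -2.875]

-0.3667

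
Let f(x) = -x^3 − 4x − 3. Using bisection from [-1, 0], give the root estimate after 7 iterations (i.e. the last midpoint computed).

f(-0.5) = -0.875 < 0, so the root lies in [-1, -0.5]
f(-0.75) = 0.421875 > 0, so the root lies in [-0.75, -0.5]
f(-0.625) = -0.255859 < 0, so the root lies in [-0.75, -0.625]
f(-0.6875) = 0.075 > 0, so the root lies in [-0.6875, -0.625]
f(-0.65625) = -0.0924 < 0, so the root lies in [-0.6875, -0.65625]
f(-0.671875) = -0.0092 < 0, so the root lies in [-0.6875, -0.671875]
f(-0.6796875) = 0.0327 > 0, so the root lies in [-0.6796875, -0.671875]

-0.6796875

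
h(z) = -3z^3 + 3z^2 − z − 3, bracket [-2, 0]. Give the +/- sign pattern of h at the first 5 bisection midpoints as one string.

m = -1, h(m) = 4 (+); new bracket [-1, 0]
m = -0.5, h(m) = -1.375 (−); new bracket [-1, -0.5]
m = -0.75, h(m) = 0.703125 (+); new bracket [-0.75, -0.5]
m = -0.625, h(m) = -0.4707 (−); new bracket [-0.75, -0.625]
m = -0.6875, h(m) = 0.0803 (+); new bracket [-0.6875, -0.625]

+-+-+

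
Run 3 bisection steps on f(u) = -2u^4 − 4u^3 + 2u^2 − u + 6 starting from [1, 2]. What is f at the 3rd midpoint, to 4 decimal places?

-1.4927

midpoint 1.5: f = -14.625 < 0 → [1, 1.5]
midpoint 1.25: f = -4.820312 < 0 → [1, 1.25]
midpoint 1.125: f = -1.492676 < 0 → [1, 1.125]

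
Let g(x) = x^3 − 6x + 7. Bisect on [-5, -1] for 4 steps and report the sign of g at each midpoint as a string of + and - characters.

-+++

midpoint -3: g = -2 < 0 → [-3, -1]
midpoint -2: g = 11 > 0 → [-3, -2]
midpoint -2.5: g = 6.375 > 0 → [-3, -2.5]
midpoint -2.75: g = 2.7031 > 0 → [-3, -2.75]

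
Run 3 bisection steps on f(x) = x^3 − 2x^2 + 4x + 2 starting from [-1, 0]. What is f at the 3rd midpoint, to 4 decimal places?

x = -0.5 gives f = -0.625, negative; keep [-0.5, 0]
x = -0.25 gives f = 0.859375, positive; keep [-0.5, -0.25]
x = -0.375 gives f = 0.166016, positive; keep [-0.5, -0.375]

0.1660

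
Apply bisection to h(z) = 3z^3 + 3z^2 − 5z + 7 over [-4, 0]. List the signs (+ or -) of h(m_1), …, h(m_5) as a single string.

m = -2, h(m) = 5 (+); new bracket [-4, -2]
m = -3, h(m) = -32 (−); new bracket [-3, -2]
m = -2.5, h(m) = -8.625 (−); new bracket [-2.5, -2]
m = -2.25, h(m) = -0.7344 (−); new bracket [-2.25, -2]
m = -2.125, h(m) = 2.3848 (+); new bracket [-2.25, -2.125]

+---+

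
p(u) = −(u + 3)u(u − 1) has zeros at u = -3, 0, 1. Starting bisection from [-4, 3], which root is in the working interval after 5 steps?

-3

u = -0.5 gives p = -1.875, negative; keep [-4, -0.5]
u = -2.25 gives p = -5.484375, negative; keep [-4, -2.25]
u = -3.125 gives p = 1.611328, positive; keep [-3.125, -2.25]
u = -2.6875 gives p = -3.0969, negative; keep [-3.125, -2.6875]
u = -2.90625 gives p = -1.0643, negative; keep [-3.125, -2.90625]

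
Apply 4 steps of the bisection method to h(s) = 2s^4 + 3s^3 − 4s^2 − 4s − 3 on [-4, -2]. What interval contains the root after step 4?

midpoint -3: h = 54 > 0 → [-3, -2]
midpoint -2.5: h = 13.25 > 0 → [-2.5, -2]
midpoint -2.25: h = 2.835938 > 0 → [-2.25, -2]
midpoint -2.125: h = -0.5679 < 0 → [-2.25, -2.125]

[-2.25, -2.125]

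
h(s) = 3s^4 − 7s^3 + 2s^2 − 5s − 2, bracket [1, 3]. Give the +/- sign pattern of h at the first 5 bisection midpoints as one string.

s = 2 gives h = -12, negative; keep [2, 3]
s = 2.5 gives h = 5.8125, positive; keep [2, 2.5]
s = 2.25 gives h = -5.972656, negative; keep [2.25, 2.5]
s = 2.375 gives h = -0.9192, negative; keep [2.375, 2.5]
s = 2.4375 gives h = 2.221, positive; keep [2.375, 2.4375]

-+--+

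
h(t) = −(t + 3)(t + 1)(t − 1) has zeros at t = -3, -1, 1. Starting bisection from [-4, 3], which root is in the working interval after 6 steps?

midpoint -0.5: h = 1.875 > 0 → [-0.5, 3]
midpoint 1.25: h = -2.390625 < 0 → [-0.5, 1.25]
midpoint 0.375: h = 2.900391 > 0 → [0.375, 1.25]
midpoint 0.8125: h = 1.2957 > 0 → [0.8125, 1.25]
midpoint 1.03125: h = -0.2559 < 0 → [0.8125, 1.03125]
midpoint 0.921875: h = 0.5889 > 0 → [0.921875, 1.03125]

1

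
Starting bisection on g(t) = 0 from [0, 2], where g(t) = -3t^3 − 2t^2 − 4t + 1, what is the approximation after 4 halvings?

0.125

m = 1, g(m) = -8 (−); new bracket [0, 1]
m = 0.5, g(m) = -1.875 (−); new bracket [0, 0.5]
m = 0.25, g(m) = -0.171875 (−); new bracket [0, 0.25]
m = 0.125, g(m) = 0.4629 (+); new bracket [0.125, 0.25]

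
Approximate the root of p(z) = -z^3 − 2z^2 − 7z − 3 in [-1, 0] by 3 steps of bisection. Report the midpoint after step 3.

-0.375

midpoint -0.5: p = 0.125 > 0 → [-0.5, 0]
midpoint -0.25: p = -1.359375 < 0 → [-0.5, -0.25]
midpoint -0.375: p = -0.603516 < 0 → [-0.5, -0.375]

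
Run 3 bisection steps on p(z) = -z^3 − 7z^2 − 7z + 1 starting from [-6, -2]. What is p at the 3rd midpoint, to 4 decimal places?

-5.8750

z = -4 gives p = -19, negative; keep [-6, -4]
z = -5 gives p = -14, negative; keep [-6, -5]
z = -5.5 gives p = -5.875, negative; keep [-6, -5.5]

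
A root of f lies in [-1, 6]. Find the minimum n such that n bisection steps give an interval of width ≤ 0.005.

Width after n steps is 7/2^n. Need 2^n ≥ 7/0.005 = 1400.
2^10 = 1024 < 1400 ≤ 2^11 = 2048, so n = 11.

11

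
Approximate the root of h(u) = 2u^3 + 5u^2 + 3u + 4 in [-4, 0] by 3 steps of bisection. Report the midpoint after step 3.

-2.5

h(-2) = 2 > 0, so the root lies in [-4, -2]
h(-3) = -14 < 0, so the root lies in [-3, -2]
h(-2.5) = -3.5 < 0, so the root lies in [-2.5, -2]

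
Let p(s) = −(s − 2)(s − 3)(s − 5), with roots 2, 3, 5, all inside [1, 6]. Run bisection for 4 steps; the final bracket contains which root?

5

s = 3.5 gives p = 1.125, positive; keep [3.5, 6]
s = 4.75 gives p = 1.203125, positive; keep [4.75, 6]
s = 5.375 gives p = -3.005859, negative; keep [4.75, 5.375]
s = 5.0625 gives p = -0.3948, negative; keep [4.75, 5.0625]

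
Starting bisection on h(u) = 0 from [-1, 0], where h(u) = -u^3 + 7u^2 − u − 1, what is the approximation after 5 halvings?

u = -0.5 gives h = 1.375, positive; keep [-0.5, 0]
u = -0.25 gives h = -0.296875, negative; keep [-0.5, -0.25]
u = -0.375 gives h = 0.412109, positive; keep [-0.375, -0.25]
u = -0.3125 gives h = 0.0266, positive; keep [-0.3125, -0.25]
u = -0.28125 gives h = -0.1428, negative; keep [-0.3125, -0.28125]

-0.28125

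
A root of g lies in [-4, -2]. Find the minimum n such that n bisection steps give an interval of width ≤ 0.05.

6

Width after n steps is 2/2^n. Need 2^n ≥ 2/0.05 = 40.
2^5 = 32 < 40 ≤ 2^6 = 64, so n = 6.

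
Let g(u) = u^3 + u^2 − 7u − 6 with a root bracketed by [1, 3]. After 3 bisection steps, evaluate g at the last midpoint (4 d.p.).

midpoint 2: g = -8 < 0 → [2, 3]
midpoint 2.5: g = -1.625 < 0 → [2.5, 3]
midpoint 2.75: g = 3.109375 > 0 → [2.5, 2.75]

3.1094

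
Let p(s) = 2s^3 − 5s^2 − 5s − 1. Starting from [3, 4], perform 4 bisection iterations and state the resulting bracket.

[3.25, 3.3125]

s = 3.5 gives p = 6, positive; keep [3, 3.5]
s = 3.25 gives p = -1.40625, negative; keep [3.25, 3.5]
s = 3.375 gives p = 2.058594, positive; keep [3.25, 3.375]
s = 3.3125 gives p = 0.2681, positive; keep [3.25, 3.3125]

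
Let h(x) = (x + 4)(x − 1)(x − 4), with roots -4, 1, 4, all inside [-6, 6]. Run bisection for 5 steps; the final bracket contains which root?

m = 0, h(m) = 16 (+); new bracket [-6, 0]
m = -3, h(m) = 28 (+); new bracket [-6, -3]
m = -4.5, h(m) = -23.375 (−); new bracket [-4.5, -3]
m = -3.75, h(m) = 9.2031 (+); new bracket [-4.5, -3.75]
m = -4.125, h(m) = -5.2051 (−); new bracket [-4.125, -3.75]

-4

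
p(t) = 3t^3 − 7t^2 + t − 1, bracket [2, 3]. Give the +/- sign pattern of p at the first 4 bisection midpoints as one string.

+-++

t = 2.5 gives p = 4.625, positive; keep [2, 2.5]
t = 2.25 gives p = -0.015625, negative; keep [2.25, 2.5]
t = 2.375 gives p = 2.080078, positive; keep [2.25, 2.375]
t = 2.3125 gives p = 0.9783, positive; keep [2.25, 2.3125]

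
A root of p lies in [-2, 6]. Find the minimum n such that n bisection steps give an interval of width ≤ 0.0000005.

Width after n steps is 8/2^n. Need 2^n ≥ 8/0.0000005 = 16000000.
2^23 = 8388608 < 16000000 ≤ 2^24 = 16777216, so n = 24.

24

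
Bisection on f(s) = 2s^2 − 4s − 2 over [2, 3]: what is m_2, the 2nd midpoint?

midpoint 2.5: f = 0.5 > 0 → [2, 2.5]
midpoint 2.25: f = -0.875 < 0 → [2.25, 2.5]

2.25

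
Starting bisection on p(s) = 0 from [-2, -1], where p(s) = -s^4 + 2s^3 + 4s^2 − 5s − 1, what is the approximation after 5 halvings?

-1.71875

s = -1.5 gives p = 3.6875, positive; keep [-2, -1.5]
s = -1.75 gives p = -0.097656, negative; keep [-1.75, -1.5]
s = -1.625 gives p = 2.132568, positive; keep [-1.75, -1.625]
s = -1.6875 gives p = 1.1081, positive; keep [-1.75, -1.6875]
s = -1.71875 gives p = 0.5287, positive; keep [-1.75, -1.71875]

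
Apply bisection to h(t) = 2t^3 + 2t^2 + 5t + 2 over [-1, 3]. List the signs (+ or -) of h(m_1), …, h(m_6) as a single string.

h(1) = 11 > 0, so the root lies in [-1, 1]
h(0) = 2 > 0, so the root lies in [-1, 0]
h(-0.5) = -0.25 < 0, so the root lies in [-0.5, 0]
h(-0.25) = 0.8438 > 0, so the root lies in [-0.5, -0.25]
h(-0.375) = 0.3008 > 0, so the root lies in [-0.5, -0.375]
h(-0.4375) = 0.0278 > 0, so the root lies in [-0.5, -0.4375]

++-+++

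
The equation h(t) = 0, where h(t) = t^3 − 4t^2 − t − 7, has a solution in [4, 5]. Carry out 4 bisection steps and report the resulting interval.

t = 4.5 gives h = -1.375, negative; keep [4.5, 5]
t = 4.75 gives h = 5.171875, positive; keep [4.5, 4.75]
t = 4.625 gives h = 1.744141, positive; keep [4.5, 4.625]
t = 4.5625 gives h = 0.1467, positive; keep [4.5, 4.5625]

[4.5, 4.5625]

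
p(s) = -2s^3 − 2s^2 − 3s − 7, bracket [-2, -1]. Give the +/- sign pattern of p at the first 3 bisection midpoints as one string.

m = -1.5, p(m) = -0.25 (−); new bracket [-2, -1.5]
m = -1.75, p(m) = 2.84375 (+); new bracket [-1.75, -1.5]
m = -1.625, p(m) = 1.175781 (+); new bracket [-1.625, -1.5]

-++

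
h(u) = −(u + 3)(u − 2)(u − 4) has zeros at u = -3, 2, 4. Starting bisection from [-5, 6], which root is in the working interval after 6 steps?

-3

h(0.5) = -18.375 < 0, so the root lies in [-5, 0.5]
h(-2.25) = -19.921875 < 0, so the root lies in [-5, -2.25]
h(-3.625) = 26.806641 > 0, so the root lies in [-3.625, -2.25]
h(-2.9375) = -2.1409 < 0, so the root lies in [-3.625, -2.9375]
h(-3.28125) = 10.8152 > 0, so the root lies in [-3.28125, -2.9375]
h(-3.109375) = 3.973 > 0, so the root lies in [-3.109375, -2.9375]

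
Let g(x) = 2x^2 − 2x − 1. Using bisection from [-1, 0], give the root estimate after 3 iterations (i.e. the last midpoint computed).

-0.375

m = -0.5, g(m) = 0.5 (+); new bracket [-0.5, 0]
m = -0.25, g(m) = -0.375 (−); new bracket [-0.5, -0.25]
m = -0.375, g(m) = 0.03125 (+); new bracket [-0.375, -0.25]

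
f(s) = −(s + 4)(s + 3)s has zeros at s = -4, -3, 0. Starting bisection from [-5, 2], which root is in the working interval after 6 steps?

0

midpoint -1.5: f = 5.625 > 0 → [-1.5, 2]
midpoint 0.25: f = -3.453125 < 0 → [-1.5, 0.25]
midpoint -0.625: f = 5.009766 > 0 → [-0.625, 0.25]
midpoint -0.1875: f = 2.0105 > 0 → [-0.1875, 0.25]
midpoint 0.03125: f = -0.3819 < 0 → [-0.1875, 0.03125]
midpoint -0.078125: f = 0.8953 > 0 → [-0.078125, 0.03125]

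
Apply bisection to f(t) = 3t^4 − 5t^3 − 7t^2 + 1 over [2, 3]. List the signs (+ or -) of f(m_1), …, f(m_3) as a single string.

-++

t = 2.5 gives f = -3.6875, negative; keep [2.5, 3]
t = 2.75 gives f = 15.652344, positive; keep [2.5, 2.75]
t = 2.625 gives f = 4.768311, positive; keep [2.5, 2.625]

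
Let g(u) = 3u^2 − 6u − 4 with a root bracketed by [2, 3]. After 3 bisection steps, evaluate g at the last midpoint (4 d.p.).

0.9219

u = 2.5 gives g = -0.25, negative; keep [2.5, 3]
u = 2.75 gives g = 2.1875, positive; keep [2.5, 2.75]
u = 2.625 gives g = 0.921875, positive; keep [2.5, 2.625]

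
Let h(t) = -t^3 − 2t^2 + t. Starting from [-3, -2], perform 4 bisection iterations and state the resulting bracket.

m = -2.5, h(m) = 0.625 (+); new bracket [-2.5, -2]
m = -2.25, h(m) = -0.984375 (−); new bracket [-2.5, -2.25]
m = -2.375, h(m) = -0.259766 (−); new bracket [-2.5, -2.375]
m = -2.4375, h(m) = 0.1619 (+); new bracket [-2.4375, -2.375]

[-2.4375, -2.375]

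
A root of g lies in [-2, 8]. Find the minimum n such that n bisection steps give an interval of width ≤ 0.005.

11

Width after n steps is 10/2^n. Need 2^n ≥ 10/0.005 = 2000.
2^10 = 1024 < 2000 ≤ 2^11 = 2048, so n = 11.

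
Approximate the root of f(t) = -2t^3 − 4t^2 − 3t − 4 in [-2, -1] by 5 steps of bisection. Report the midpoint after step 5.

f(-1.5) = -1.75 < 0, so the root lies in [-2, -1.5]
f(-1.75) = -0.28125 < 0, so the root lies in [-2, -1.75]
f(-1.875) = 0.746094 > 0, so the root lies in [-1.875, -1.75]
f(-1.8125) = 0.2056 > 0, so the root lies in [-1.8125, -1.75]
f(-1.78125) = -0.0444 < 0, so the root lies in [-1.8125, -1.78125]

-1.78125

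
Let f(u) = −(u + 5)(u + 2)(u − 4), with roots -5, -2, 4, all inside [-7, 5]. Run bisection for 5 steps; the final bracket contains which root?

u = -1 gives f = 20, positive; keep [-1, 5]
u = 2 gives f = 56, positive; keep [2, 5]
u = 3.5 gives f = 23.375, positive; keep [3.5, 5]
u = 4.25 gives f = -14.4531, negative; keep [3.5, 4.25]
u = 3.875 gives f = 6.5176, positive; keep [3.875, 4.25]

4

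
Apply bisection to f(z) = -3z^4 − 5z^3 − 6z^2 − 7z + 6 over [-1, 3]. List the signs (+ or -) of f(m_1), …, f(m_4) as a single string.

f(1) = -15 < 0, so the root lies in [-1, 1]
f(0) = 6 > 0, so the root lies in [0, 1]
f(0.5) = 0.1875 > 0, so the root lies in [0.5, 1]
f(0.75) = -5.6836 < 0, so the root lies in [0.5, 0.75]

-++-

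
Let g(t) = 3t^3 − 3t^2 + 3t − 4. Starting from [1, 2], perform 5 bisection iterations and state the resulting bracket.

m = 1.5, g(m) = 3.875 (+); new bracket [1, 1.5]
m = 1.25, g(m) = 0.921875 (+); new bracket [1, 1.25]
m = 1.125, g(m) = -0.150391 (−); new bracket [1.125, 1.25]
m = 1.1875, g(m) = 0.3557 (+); new bracket [1.125, 1.1875]
m = 1.15625, g(m) = 0.0954 (+); new bracket [1.125, 1.15625]

[1.125, 1.15625]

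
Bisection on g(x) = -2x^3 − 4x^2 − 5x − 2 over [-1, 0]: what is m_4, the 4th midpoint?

-0.5625

midpoint -0.5: g = -0.25 < 0 → [-1, -0.5]
midpoint -0.75: g = 0.34375 > 0 → [-0.75, -0.5]
midpoint -0.625: g = 0.050781 > 0 → [-0.625, -0.5]
midpoint -0.5625: g = -0.0972 < 0 → [-0.625, -0.5625]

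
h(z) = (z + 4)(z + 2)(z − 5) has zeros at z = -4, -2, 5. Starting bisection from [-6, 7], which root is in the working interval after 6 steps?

m = 0.5, h(m) = -50.625 (−); new bracket [0.5, 7]
m = 3.75, h(m) = -55.703125 (−); new bracket [3.75, 7]
m = 5.375, h(m) = 25.927734 (+); new bracket [3.75, 5.375]
m = 4.5625, h(m) = -24.5837 (−); new bracket [4.5625, 5.375]
m = 4.96875, h(m) = -1.9532 (−); new bracket [4.96875, 5.375]
m = 5.171875, h(m) = 11.3059 (+); new bracket [4.96875, 5.171875]

5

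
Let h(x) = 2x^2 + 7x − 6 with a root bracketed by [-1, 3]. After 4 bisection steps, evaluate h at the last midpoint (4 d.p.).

0.3750

midpoint 1: h = 3 > 0 → [-1, 1]
midpoint 0: h = -6 < 0 → [0, 1]
midpoint 0.5: h = -2 < 0 → [0.5, 1]
midpoint 0.75: h = 0.375 > 0 → [0.5, 0.75]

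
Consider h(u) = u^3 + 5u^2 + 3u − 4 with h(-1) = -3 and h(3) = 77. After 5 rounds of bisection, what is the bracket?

u = 1 gives h = 5, positive; keep [-1, 1]
u = 0 gives h = -4, negative; keep [0, 1]
u = 0.5 gives h = -1.125, negative; keep [0.5, 1]
u = 0.75 gives h = 1.4844, positive; keep [0.5, 0.75]
u = 0.625 gives h = 0.0723, positive; keep [0.5, 0.625]

[0.5, 0.625]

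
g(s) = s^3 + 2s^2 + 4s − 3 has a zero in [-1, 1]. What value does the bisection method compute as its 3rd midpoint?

m = 0, g(m) = -3 (−); new bracket [0, 1]
m = 0.5, g(m) = -0.375 (−); new bracket [0.5, 1]
m = 0.75, g(m) = 1.546875 (+); new bracket [0.5, 0.75]

0.75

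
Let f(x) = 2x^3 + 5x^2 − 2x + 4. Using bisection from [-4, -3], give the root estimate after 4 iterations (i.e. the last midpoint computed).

f(-3.5) = -13.5 < 0, so the root lies in [-3.5, -3]
f(-3.25) = -5.34375 < 0, so the root lies in [-3.25, -3]
f(-3.125) = -1.957031 < 0, so the root lies in [-3.125, -3]
f(-3.0625) = -0.4263 < 0, so the root lies in [-3.0625, -3]

-3.0625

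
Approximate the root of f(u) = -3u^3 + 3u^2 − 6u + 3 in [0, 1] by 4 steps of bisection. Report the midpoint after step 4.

midpoint 0.5: f = 0.375 > 0 → [0.5, 1]
midpoint 0.75: f = -1.078125 < 0 → [0.5, 0.75]
midpoint 0.625: f = -0.310547 < 0 → [0.5, 0.625]
midpoint 0.5625: f = 0.0403 > 0 → [0.5625, 0.625]

0.5625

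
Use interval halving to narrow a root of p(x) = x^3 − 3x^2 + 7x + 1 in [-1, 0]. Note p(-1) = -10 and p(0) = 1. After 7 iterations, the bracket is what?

[-0.140625, -0.1328125]

x = -0.5 gives p = -3.375, negative; keep [-0.5, 0]
x = -0.25 gives p = -0.953125, negative; keep [-0.25, 0]
x = -0.125 gives p = 0.076172, positive; keep [-0.25, -0.125]
x = -0.1875 gives p = -0.4246, negative; keep [-0.1875, -0.125]
x = -0.15625 gives p = -0.1708, negative; keep [-0.15625, -0.125]
x = -0.140625 gives p = -0.0465, negative; keep [-0.140625, -0.125]
x = -0.1328125 gives p = 0.0151, positive; keep [-0.140625, -0.1328125]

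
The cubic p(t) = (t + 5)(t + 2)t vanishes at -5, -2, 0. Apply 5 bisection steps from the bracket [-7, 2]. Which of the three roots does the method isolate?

t = -2.5 gives p = 3.125, positive; keep [-7, -2.5]
t = -4.75 gives p = 3.265625, positive; keep [-7, -4.75]
t = -5.875 gives p = -19.919922, negative; keep [-5.875, -4.75]
t = -5.3125 gives p = -5.4993, negative; keep [-5.3125, -4.75]
t = -5.03125 gives p = -0.4766, negative; keep [-5.03125, -4.75]

-5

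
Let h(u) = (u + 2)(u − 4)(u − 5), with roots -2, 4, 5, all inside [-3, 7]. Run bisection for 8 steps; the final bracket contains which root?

midpoint 2: h = 24 > 0 → [-3, 2]
midpoint -0.5: h = 37.125 > 0 → [-3, -0.5]
midpoint -1.75: h = 9.703125 > 0 → [-3, -1.75]
midpoint -2.375: h = -17.6309 < 0 → [-2.375, -1.75]
midpoint -2.0625: h = -2.676 < 0 → [-2.0625, -1.75]
midpoint -1.90625: h = 3.8241 > 0 → [-2.0625, -1.90625]
midpoint -1.984375: h = 0.6531 > 0 → [-2.0625, -1.984375]
midpoint -2.0234375: h = -0.9915 < 0 → [-2.0234375, -1.984375]

-2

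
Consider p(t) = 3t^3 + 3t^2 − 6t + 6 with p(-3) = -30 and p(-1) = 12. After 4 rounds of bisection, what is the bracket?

[-2.375, -2.25]

p(-2) = 6 > 0, so the root lies in [-3, -2]
p(-2.5) = -7.125 < 0, so the root lies in [-2.5, -2]
p(-2.25) = 0.515625 > 0, so the root lies in [-2.5, -2.25]
p(-2.375) = -3.0176 < 0, so the root lies in [-2.375, -2.25]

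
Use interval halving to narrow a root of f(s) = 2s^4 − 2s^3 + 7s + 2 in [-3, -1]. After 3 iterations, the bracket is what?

[-1.25, -1]

f(-2) = 36 > 0, so the root lies in [-2, -1]
f(-1.5) = 8.375 > 0, so the root lies in [-1.5, -1]
f(-1.25) = 2.039062 > 0, so the root lies in [-1.25, -1]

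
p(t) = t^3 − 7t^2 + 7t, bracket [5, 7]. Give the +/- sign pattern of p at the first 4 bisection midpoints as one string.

+--+

p(6) = 6 > 0, so the root lies in [5, 6]
p(5.5) = -6.875 < 0, so the root lies in [5.5, 6]
p(5.75) = -1.078125 < 0, so the root lies in [5.75, 6]
p(5.875) = 2.2949 > 0, so the root lies in [5.75, 5.875]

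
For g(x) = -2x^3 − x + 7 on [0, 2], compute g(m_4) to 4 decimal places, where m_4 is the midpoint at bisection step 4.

0.4258

midpoint 1: g = 4 > 0 → [1, 2]
midpoint 1.5: g = -1.25 < 0 → [1, 1.5]
midpoint 1.25: g = 1.84375 > 0 → [1.25, 1.5]
midpoint 1.375: g = 0.4258 > 0 → [1.375, 1.5]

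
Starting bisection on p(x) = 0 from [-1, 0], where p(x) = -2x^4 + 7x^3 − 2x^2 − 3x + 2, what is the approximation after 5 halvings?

midpoint -0.5: p = 2 > 0 → [-1, -0.5]
midpoint -0.75: p = -0.460938 < 0 → [-0.75, -0.5]
midpoint -0.625: p = 1.07959 > 0 → [-0.75, -0.625]
midpoint -0.6875: p = 0.3957 > 0 → [-0.75, -0.6875]
midpoint -0.71875: p = -0.0099 < 0 → [-0.71875, -0.6875]

-0.71875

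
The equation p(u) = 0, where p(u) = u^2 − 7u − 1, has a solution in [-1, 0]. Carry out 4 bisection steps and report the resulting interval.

[-0.1875, -0.125]

p(-0.5) = 2.75 > 0, so the root lies in [-0.5, 0]
p(-0.25) = 0.8125 > 0, so the root lies in [-0.25, 0]
p(-0.125) = -0.109375 < 0, so the root lies in [-0.25, -0.125]
p(-0.1875) = 0.3477 > 0, so the root lies in [-0.1875, -0.125]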